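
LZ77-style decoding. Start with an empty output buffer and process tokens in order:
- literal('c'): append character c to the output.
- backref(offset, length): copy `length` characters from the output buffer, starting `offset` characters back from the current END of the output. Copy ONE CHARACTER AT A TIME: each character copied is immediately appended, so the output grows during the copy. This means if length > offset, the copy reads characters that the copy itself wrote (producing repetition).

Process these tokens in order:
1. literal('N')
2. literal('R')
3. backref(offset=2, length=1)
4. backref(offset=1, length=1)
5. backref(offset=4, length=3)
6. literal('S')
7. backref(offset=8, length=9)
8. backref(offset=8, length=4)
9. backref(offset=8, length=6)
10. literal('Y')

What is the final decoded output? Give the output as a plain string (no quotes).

Answer: NRNNNRNSNRNNNRNSNRNNNRNSNRNY

Derivation:
Token 1: literal('N'). Output: "N"
Token 2: literal('R'). Output: "NR"
Token 3: backref(off=2, len=1). Copied 'N' from pos 0. Output: "NRN"
Token 4: backref(off=1, len=1). Copied 'N' from pos 2. Output: "NRNN"
Token 5: backref(off=4, len=3). Copied 'NRN' from pos 0. Output: "NRNNNRN"
Token 6: literal('S'). Output: "NRNNNRNS"
Token 7: backref(off=8, len=9) (overlapping!). Copied 'NRNNNRNSN' from pos 0. Output: "NRNNNRNSNRNNNRNSN"
Token 8: backref(off=8, len=4). Copied 'RNNN' from pos 9. Output: "NRNNNRNSNRNNNRNSNRNNN"
Token 9: backref(off=8, len=6). Copied 'RNSNRN' from pos 13. Output: "NRNNNRNSNRNNNRNSNRNNNRNSNRN"
Token 10: literal('Y'). Output: "NRNNNRNSNRNNNRNSNRNNNRNSNRNY"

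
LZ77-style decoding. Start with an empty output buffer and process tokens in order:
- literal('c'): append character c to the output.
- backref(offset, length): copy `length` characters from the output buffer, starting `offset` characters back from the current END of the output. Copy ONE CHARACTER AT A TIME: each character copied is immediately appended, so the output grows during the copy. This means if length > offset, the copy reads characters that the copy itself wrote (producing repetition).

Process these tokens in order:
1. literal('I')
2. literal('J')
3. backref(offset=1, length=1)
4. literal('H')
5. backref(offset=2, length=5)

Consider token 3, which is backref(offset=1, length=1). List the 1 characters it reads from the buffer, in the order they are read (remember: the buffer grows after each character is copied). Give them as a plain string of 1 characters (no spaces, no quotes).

Token 1: literal('I'). Output: "I"
Token 2: literal('J'). Output: "IJ"
Token 3: backref(off=1, len=1). Buffer before: "IJ" (len 2)
  byte 1: read out[1]='J', append. Buffer now: "IJJ"

Answer: J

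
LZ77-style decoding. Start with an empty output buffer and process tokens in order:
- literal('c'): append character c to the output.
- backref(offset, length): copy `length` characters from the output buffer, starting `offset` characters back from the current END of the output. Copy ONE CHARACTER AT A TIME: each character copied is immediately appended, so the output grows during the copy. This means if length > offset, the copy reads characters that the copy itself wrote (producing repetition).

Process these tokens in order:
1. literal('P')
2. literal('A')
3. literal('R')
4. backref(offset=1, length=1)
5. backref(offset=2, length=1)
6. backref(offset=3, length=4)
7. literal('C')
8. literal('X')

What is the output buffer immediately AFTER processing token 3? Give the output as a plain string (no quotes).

Answer: PAR

Derivation:
Token 1: literal('P'). Output: "P"
Token 2: literal('A'). Output: "PA"
Token 3: literal('R'). Output: "PAR"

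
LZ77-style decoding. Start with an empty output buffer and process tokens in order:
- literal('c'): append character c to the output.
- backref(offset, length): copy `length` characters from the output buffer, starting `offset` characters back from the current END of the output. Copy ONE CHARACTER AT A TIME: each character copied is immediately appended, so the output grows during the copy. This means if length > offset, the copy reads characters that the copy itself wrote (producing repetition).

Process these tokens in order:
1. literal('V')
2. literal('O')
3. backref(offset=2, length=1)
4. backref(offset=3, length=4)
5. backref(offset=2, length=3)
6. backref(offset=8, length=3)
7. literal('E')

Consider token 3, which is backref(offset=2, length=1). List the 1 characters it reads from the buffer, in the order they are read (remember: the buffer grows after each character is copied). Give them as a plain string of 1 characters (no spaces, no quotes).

Token 1: literal('V'). Output: "V"
Token 2: literal('O'). Output: "VO"
Token 3: backref(off=2, len=1). Buffer before: "VO" (len 2)
  byte 1: read out[0]='V', append. Buffer now: "VOV"

Answer: V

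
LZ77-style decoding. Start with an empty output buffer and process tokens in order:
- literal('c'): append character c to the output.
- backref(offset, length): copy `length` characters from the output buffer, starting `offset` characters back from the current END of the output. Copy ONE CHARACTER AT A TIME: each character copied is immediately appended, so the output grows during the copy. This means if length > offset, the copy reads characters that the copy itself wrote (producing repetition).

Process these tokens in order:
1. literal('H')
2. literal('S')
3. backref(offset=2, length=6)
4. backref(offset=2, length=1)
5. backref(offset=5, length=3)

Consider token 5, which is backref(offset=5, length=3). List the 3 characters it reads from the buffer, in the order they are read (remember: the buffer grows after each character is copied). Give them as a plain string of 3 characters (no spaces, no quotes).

Answer: HSH

Derivation:
Token 1: literal('H'). Output: "H"
Token 2: literal('S'). Output: "HS"
Token 3: backref(off=2, len=6) (overlapping!). Copied 'HSHSHS' from pos 0. Output: "HSHSHSHS"
Token 4: backref(off=2, len=1). Copied 'H' from pos 6. Output: "HSHSHSHSH"
Token 5: backref(off=5, len=3). Buffer before: "HSHSHSHSH" (len 9)
  byte 1: read out[4]='H', append. Buffer now: "HSHSHSHSHH"
  byte 2: read out[5]='S', append. Buffer now: "HSHSHSHSHHS"
  byte 3: read out[6]='H', append. Buffer now: "HSHSHSHSHHSH"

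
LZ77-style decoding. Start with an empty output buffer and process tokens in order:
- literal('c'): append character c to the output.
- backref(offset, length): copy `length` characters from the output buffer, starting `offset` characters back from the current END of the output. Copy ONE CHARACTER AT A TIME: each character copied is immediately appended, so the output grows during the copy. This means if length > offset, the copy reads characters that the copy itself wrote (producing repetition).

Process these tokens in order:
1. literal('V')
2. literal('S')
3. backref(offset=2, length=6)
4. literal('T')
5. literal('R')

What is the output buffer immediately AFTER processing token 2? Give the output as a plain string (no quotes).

Token 1: literal('V'). Output: "V"
Token 2: literal('S'). Output: "VS"

Answer: VS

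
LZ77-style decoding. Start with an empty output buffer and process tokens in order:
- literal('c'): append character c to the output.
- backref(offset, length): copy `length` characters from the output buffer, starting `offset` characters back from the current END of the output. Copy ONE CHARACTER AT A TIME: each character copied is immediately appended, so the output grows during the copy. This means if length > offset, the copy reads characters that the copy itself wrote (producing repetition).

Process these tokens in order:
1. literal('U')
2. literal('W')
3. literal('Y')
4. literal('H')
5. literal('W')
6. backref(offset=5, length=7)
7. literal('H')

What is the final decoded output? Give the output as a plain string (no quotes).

Answer: UWYHWUWYHWUWH

Derivation:
Token 1: literal('U'). Output: "U"
Token 2: literal('W'). Output: "UW"
Token 3: literal('Y'). Output: "UWY"
Token 4: literal('H'). Output: "UWYH"
Token 5: literal('W'). Output: "UWYHW"
Token 6: backref(off=5, len=7) (overlapping!). Copied 'UWYHWUW' from pos 0. Output: "UWYHWUWYHWUW"
Token 7: literal('H'). Output: "UWYHWUWYHWUWH"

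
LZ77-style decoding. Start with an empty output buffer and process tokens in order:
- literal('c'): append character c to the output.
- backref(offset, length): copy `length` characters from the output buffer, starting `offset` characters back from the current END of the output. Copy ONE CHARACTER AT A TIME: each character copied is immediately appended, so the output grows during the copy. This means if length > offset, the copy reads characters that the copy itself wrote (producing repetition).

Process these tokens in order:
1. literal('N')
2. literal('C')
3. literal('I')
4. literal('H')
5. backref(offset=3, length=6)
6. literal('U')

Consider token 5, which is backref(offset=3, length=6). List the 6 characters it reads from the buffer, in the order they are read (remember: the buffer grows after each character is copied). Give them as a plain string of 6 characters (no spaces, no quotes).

Token 1: literal('N'). Output: "N"
Token 2: literal('C'). Output: "NC"
Token 3: literal('I'). Output: "NCI"
Token 4: literal('H'). Output: "NCIH"
Token 5: backref(off=3, len=6). Buffer before: "NCIH" (len 4)
  byte 1: read out[1]='C', append. Buffer now: "NCIHC"
  byte 2: read out[2]='I', append. Buffer now: "NCIHCI"
  byte 3: read out[3]='H', append. Buffer now: "NCIHCIH"
  byte 4: read out[4]='C', append. Buffer now: "NCIHCIHC"
  byte 5: read out[5]='I', append. Buffer now: "NCIHCIHCI"
  byte 6: read out[6]='H', append. Buffer now: "NCIHCIHCIH"

Answer: CIHCIH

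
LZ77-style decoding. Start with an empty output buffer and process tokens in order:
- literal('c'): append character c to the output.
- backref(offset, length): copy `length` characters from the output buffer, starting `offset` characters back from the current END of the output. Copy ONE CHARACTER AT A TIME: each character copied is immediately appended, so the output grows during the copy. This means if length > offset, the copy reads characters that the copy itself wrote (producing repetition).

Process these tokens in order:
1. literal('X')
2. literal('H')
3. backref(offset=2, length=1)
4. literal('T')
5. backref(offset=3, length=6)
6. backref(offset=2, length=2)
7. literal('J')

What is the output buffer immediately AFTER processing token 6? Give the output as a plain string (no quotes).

Answer: XHXTHXTHXTXT

Derivation:
Token 1: literal('X'). Output: "X"
Token 2: literal('H'). Output: "XH"
Token 3: backref(off=2, len=1). Copied 'X' from pos 0. Output: "XHX"
Token 4: literal('T'). Output: "XHXT"
Token 5: backref(off=3, len=6) (overlapping!). Copied 'HXTHXT' from pos 1. Output: "XHXTHXTHXT"
Token 6: backref(off=2, len=2). Copied 'XT' from pos 8. Output: "XHXTHXTHXTXT"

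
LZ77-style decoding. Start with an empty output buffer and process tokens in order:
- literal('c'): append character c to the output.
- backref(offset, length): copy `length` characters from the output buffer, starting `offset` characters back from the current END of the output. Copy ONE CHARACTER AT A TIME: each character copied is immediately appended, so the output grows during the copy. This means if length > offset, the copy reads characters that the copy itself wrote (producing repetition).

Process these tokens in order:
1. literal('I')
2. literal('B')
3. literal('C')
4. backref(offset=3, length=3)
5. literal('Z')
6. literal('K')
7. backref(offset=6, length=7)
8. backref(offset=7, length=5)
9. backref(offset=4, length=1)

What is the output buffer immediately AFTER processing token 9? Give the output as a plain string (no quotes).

Token 1: literal('I'). Output: "I"
Token 2: literal('B'). Output: "IB"
Token 3: literal('C'). Output: "IBC"
Token 4: backref(off=3, len=3). Copied 'IBC' from pos 0. Output: "IBCIBC"
Token 5: literal('Z'). Output: "IBCIBCZ"
Token 6: literal('K'). Output: "IBCIBCZK"
Token 7: backref(off=6, len=7) (overlapping!). Copied 'CIBCZKC' from pos 2. Output: "IBCIBCZKCIBCZKC"
Token 8: backref(off=7, len=5). Copied 'CIBCZ' from pos 8. Output: "IBCIBCZKCIBCZKCCIBCZ"
Token 9: backref(off=4, len=1). Copied 'I' from pos 16. Output: "IBCIBCZKCIBCZKCCIBCZI"

Answer: IBCIBCZKCIBCZKCCIBCZI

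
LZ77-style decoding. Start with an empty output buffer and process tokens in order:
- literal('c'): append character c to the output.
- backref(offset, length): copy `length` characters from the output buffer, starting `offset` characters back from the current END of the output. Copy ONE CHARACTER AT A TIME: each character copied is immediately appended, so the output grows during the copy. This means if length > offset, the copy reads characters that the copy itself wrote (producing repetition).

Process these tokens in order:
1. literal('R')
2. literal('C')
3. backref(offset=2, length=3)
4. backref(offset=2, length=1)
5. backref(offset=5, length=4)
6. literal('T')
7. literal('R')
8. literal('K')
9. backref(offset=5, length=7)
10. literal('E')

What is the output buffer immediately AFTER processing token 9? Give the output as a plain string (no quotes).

Token 1: literal('R'). Output: "R"
Token 2: literal('C'). Output: "RC"
Token 3: backref(off=2, len=3) (overlapping!). Copied 'RCR' from pos 0. Output: "RCRCR"
Token 4: backref(off=2, len=1). Copied 'C' from pos 3. Output: "RCRCRC"
Token 5: backref(off=5, len=4). Copied 'CRCR' from pos 1. Output: "RCRCRCCRCR"
Token 6: literal('T'). Output: "RCRCRCCRCRT"
Token 7: literal('R'). Output: "RCRCRCCRCRTR"
Token 8: literal('K'). Output: "RCRCRCCRCRTRK"
Token 9: backref(off=5, len=7) (overlapping!). Copied 'CRTRKCR' from pos 8. Output: "RCRCRCCRCRTRKCRTRKCR"

Answer: RCRCRCCRCRTRKCRTRKCR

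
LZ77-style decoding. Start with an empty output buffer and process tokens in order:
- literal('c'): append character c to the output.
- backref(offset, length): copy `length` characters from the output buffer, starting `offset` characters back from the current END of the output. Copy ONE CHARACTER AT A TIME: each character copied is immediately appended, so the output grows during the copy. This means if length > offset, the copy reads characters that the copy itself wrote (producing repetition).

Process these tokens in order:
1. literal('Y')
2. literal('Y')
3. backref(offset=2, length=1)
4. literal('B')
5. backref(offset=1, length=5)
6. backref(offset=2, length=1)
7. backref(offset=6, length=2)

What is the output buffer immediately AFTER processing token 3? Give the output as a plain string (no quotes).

Answer: YYY

Derivation:
Token 1: literal('Y'). Output: "Y"
Token 2: literal('Y'). Output: "YY"
Token 3: backref(off=2, len=1). Copied 'Y' from pos 0. Output: "YYY"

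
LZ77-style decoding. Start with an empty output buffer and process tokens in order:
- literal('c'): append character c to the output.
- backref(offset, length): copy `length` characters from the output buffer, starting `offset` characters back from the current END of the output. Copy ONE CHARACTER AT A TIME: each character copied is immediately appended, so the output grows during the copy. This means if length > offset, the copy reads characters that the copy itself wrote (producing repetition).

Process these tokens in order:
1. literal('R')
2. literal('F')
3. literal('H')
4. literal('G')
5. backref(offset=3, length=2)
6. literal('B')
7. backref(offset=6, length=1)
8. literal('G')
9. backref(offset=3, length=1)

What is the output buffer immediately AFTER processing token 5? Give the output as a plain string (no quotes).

Token 1: literal('R'). Output: "R"
Token 2: literal('F'). Output: "RF"
Token 3: literal('H'). Output: "RFH"
Token 4: literal('G'). Output: "RFHG"
Token 5: backref(off=3, len=2). Copied 'FH' from pos 1. Output: "RFHGFH"

Answer: RFHGFH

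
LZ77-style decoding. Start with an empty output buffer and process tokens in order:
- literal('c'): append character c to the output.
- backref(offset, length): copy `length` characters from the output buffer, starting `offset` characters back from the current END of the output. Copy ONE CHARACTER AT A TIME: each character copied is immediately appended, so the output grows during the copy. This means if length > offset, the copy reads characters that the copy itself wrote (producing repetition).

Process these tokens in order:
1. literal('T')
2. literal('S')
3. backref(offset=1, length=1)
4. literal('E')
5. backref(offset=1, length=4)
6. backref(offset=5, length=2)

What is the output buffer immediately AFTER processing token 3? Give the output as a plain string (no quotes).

Answer: TSS

Derivation:
Token 1: literal('T'). Output: "T"
Token 2: literal('S'). Output: "TS"
Token 3: backref(off=1, len=1). Copied 'S' from pos 1. Output: "TSS"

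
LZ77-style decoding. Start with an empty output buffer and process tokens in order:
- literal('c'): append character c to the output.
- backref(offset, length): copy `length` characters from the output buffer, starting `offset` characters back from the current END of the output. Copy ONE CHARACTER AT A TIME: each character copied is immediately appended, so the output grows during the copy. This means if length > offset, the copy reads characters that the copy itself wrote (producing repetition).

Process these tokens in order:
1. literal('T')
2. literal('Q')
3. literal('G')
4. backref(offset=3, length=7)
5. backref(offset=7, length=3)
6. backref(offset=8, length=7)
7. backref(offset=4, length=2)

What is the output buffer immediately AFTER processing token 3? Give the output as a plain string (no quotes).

Answer: TQG

Derivation:
Token 1: literal('T'). Output: "T"
Token 2: literal('Q'). Output: "TQ"
Token 3: literal('G'). Output: "TQG"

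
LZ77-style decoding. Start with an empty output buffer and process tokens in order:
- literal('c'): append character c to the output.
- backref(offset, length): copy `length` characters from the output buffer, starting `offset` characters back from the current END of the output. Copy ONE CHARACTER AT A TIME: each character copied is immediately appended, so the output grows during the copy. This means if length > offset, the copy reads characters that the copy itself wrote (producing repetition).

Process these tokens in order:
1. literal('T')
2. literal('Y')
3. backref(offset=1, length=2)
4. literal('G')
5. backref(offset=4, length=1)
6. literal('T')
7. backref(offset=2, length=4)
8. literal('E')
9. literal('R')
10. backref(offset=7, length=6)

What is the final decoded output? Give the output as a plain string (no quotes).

Answer: TYYYGYTYTYTERTYTYTE

Derivation:
Token 1: literal('T'). Output: "T"
Token 2: literal('Y'). Output: "TY"
Token 3: backref(off=1, len=2) (overlapping!). Copied 'YY' from pos 1. Output: "TYYY"
Token 4: literal('G'). Output: "TYYYG"
Token 5: backref(off=4, len=1). Copied 'Y' from pos 1. Output: "TYYYGY"
Token 6: literal('T'). Output: "TYYYGYT"
Token 7: backref(off=2, len=4) (overlapping!). Copied 'YTYT' from pos 5. Output: "TYYYGYTYTYT"
Token 8: literal('E'). Output: "TYYYGYTYTYTE"
Token 9: literal('R'). Output: "TYYYGYTYTYTER"
Token 10: backref(off=7, len=6). Copied 'TYTYTE' from pos 6. Output: "TYYYGYTYTYTERTYTYTE"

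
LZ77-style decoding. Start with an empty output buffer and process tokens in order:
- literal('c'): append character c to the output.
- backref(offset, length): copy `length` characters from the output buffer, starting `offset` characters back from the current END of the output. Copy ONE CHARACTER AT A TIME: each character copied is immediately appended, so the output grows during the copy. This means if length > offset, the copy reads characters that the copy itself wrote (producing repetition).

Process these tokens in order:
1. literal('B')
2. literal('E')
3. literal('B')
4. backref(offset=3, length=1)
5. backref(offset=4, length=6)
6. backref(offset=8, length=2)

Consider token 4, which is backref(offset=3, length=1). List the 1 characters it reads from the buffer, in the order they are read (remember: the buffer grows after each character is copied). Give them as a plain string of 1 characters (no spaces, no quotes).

Token 1: literal('B'). Output: "B"
Token 2: literal('E'). Output: "BE"
Token 3: literal('B'). Output: "BEB"
Token 4: backref(off=3, len=1). Buffer before: "BEB" (len 3)
  byte 1: read out[0]='B', append. Buffer now: "BEBB"

Answer: B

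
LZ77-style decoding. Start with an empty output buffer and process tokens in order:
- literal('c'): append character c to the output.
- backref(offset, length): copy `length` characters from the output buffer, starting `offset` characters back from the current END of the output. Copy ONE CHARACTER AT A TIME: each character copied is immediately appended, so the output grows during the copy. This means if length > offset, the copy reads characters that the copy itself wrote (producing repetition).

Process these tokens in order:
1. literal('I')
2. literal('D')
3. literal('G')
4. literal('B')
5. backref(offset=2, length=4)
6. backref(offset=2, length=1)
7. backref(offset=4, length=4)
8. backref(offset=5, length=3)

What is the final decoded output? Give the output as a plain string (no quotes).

Token 1: literal('I'). Output: "I"
Token 2: literal('D'). Output: "ID"
Token 3: literal('G'). Output: "IDG"
Token 4: literal('B'). Output: "IDGB"
Token 5: backref(off=2, len=4) (overlapping!). Copied 'GBGB' from pos 2. Output: "IDGBGBGB"
Token 6: backref(off=2, len=1). Copied 'G' from pos 6. Output: "IDGBGBGBG"
Token 7: backref(off=4, len=4). Copied 'BGBG' from pos 5. Output: "IDGBGBGBGBGBG"
Token 8: backref(off=5, len=3). Copied 'GBG' from pos 8. Output: "IDGBGBGBGBGBGGBG"

Answer: IDGBGBGBGBGBGGBG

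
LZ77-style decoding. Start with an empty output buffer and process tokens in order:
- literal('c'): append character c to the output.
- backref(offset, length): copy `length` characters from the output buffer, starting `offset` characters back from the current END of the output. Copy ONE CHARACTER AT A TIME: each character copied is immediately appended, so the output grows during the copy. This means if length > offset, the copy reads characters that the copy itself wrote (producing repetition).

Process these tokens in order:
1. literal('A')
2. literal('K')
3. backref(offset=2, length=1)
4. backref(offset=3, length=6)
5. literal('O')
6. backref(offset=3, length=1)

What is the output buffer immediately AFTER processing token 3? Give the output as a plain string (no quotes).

Answer: AKA

Derivation:
Token 1: literal('A'). Output: "A"
Token 2: literal('K'). Output: "AK"
Token 3: backref(off=2, len=1). Copied 'A' from pos 0. Output: "AKA"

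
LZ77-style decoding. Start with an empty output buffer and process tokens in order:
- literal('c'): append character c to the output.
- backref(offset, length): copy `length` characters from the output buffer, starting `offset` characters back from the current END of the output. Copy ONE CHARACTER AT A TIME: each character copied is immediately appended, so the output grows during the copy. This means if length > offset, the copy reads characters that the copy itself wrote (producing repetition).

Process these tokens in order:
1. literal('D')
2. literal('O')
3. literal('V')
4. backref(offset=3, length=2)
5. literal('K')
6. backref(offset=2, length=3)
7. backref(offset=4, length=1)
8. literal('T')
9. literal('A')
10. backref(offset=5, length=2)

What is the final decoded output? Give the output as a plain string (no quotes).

Answer: DOVDOKOKOKTAKO

Derivation:
Token 1: literal('D'). Output: "D"
Token 2: literal('O'). Output: "DO"
Token 3: literal('V'). Output: "DOV"
Token 4: backref(off=3, len=2). Copied 'DO' from pos 0. Output: "DOVDO"
Token 5: literal('K'). Output: "DOVDOK"
Token 6: backref(off=2, len=3) (overlapping!). Copied 'OKO' from pos 4. Output: "DOVDOKOKO"
Token 7: backref(off=4, len=1). Copied 'K' from pos 5. Output: "DOVDOKOKOK"
Token 8: literal('T'). Output: "DOVDOKOKOKT"
Token 9: literal('A'). Output: "DOVDOKOKOKTA"
Token 10: backref(off=5, len=2). Copied 'KO' from pos 7. Output: "DOVDOKOKOKTAKO"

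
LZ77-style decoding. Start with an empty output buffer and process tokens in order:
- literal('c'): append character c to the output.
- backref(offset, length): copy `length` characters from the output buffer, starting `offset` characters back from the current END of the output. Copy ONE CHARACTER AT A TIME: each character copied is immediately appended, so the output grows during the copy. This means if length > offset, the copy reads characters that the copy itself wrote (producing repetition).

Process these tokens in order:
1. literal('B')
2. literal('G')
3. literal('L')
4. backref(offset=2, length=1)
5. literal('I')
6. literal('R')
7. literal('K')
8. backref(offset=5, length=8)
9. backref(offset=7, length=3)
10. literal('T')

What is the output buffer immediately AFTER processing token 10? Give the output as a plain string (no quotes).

Token 1: literal('B'). Output: "B"
Token 2: literal('G'). Output: "BG"
Token 3: literal('L'). Output: "BGL"
Token 4: backref(off=2, len=1). Copied 'G' from pos 1. Output: "BGLG"
Token 5: literal('I'). Output: "BGLGI"
Token 6: literal('R'). Output: "BGLGIR"
Token 7: literal('K'). Output: "BGLGIRK"
Token 8: backref(off=5, len=8) (overlapping!). Copied 'LGIRKLGI' from pos 2. Output: "BGLGIRKLGIRKLGI"
Token 9: backref(off=7, len=3). Copied 'GIR' from pos 8. Output: "BGLGIRKLGIRKLGIGIR"
Token 10: literal('T'). Output: "BGLGIRKLGIRKLGIGIRT"

Answer: BGLGIRKLGIRKLGIGIRT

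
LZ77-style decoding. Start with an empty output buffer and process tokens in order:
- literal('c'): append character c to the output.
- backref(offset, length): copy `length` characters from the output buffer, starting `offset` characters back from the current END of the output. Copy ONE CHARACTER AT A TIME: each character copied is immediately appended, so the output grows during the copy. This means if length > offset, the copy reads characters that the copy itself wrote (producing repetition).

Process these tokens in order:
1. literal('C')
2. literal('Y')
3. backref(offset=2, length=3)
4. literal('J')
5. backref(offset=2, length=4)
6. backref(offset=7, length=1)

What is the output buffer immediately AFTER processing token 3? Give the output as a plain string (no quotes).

Answer: CYCYC

Derivation:
Token 1: literal('C'). Output: "C"
Token 2: literal('Y'). Output: "CY"
Token 3: backref(off=2, len=3) (overlapping!). Copied 'CYC' from pos 0. Output: "CYCYC"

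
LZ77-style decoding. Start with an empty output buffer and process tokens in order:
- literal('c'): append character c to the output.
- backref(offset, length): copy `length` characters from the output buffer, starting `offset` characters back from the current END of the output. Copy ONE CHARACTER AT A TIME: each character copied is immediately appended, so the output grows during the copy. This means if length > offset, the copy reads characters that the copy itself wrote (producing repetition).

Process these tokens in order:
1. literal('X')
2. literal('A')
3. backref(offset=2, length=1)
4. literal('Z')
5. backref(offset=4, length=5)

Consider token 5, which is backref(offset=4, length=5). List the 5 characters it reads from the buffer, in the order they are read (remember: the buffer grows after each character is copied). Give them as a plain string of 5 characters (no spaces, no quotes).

Token 1: literal('X'). Output: "X"
Token 2: literal('A'). Output: "XA"
Token 3: backref(off=2, len=1). Copied 'X' from pos 0. Output: "XAX"
Token 4: literal('Z'). Output: "XAXZ"
Token 5: backref(off=4, len=5). Buffer before: "XAXZ" (len 4)
  byte 1: read out[0]='X', append. Buffer now: "XAXZX"
  byte 2: read out[1]='A', append. Buffer now: "XAXZXA"
  byte 3: read out[2]='X', append. Buffer now: "XAXZXAX"
  byte 4: read out[3]='Z', append. Buffer now: "XAXZXAXZ"
  byte 5: read out[4]='X', append. Buffer now: "XAXZXAXZX"

Answer: XAXZX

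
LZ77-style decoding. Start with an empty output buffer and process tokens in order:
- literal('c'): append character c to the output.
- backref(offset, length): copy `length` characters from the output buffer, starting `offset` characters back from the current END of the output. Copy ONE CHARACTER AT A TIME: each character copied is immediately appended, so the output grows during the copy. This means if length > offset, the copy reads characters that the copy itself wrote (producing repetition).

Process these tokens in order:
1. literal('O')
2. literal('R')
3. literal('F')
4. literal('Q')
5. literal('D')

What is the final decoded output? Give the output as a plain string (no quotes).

Answer: ORFQD

Derivation:
Token 1: literal('O'). Output: "O"
Token 2: literal('R'). Output: "OR"
Token 3: literal('F'). Output: "ORF"
Token 4: literal('Q'). Output: "ORFQ"
Token 5: literal('D'). Output: "ORFQD"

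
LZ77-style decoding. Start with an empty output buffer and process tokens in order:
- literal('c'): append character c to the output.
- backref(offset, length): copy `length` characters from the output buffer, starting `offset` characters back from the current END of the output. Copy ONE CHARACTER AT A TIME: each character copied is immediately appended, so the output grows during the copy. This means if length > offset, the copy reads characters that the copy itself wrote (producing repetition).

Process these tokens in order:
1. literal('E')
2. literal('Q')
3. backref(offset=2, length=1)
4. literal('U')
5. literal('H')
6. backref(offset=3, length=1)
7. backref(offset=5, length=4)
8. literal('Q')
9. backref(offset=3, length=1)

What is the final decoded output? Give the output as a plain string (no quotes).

Answer: EQEUHEQEUHQU

Derivation:
Token 1: literal('E'). Output: "E"
Token 2: literal('Q'). Output: "EQ"
Token 3: backref(off=2, len=1). Copied 'E' from pos 0. Output: "EQE"
Token 4: literal('U'). Output: "EQEU"
Token 5: literal('H'). Output: "EQEUH"
Token 6: backref(off=3, len=1). Copied 'E' from pos 2. Output: "EQEUHE"
Token 7: backref(off=5, len=4). Copied 'QEUH' from pos 1. Output: "EQEUHEQEUH"
Token 8: literal('Q'). Output: "EQEUHEQEUHQ"
Token 9: backref(off=3, len=1). Copied 'U' from pos 8. Output: "EQEUHEQEUHQU"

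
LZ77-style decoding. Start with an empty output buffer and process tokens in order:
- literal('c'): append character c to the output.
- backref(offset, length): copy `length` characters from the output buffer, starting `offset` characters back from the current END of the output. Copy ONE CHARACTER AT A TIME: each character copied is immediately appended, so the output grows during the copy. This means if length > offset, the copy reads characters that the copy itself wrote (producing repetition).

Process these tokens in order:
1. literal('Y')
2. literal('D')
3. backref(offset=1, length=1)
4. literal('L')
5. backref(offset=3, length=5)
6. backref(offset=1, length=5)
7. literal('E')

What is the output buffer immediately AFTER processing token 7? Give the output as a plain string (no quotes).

Answer: YDDLDDLDDDDDDDE

Derivation:
Token 1: literal('Y'). Output: "Y"
Token 2: literal('D'). Output: "YD"
Token 3: backref(off=1, len=1). Copied 'D' from pos 1. Output: "YDD"
Token 4: literal('L'). Output: "YDDL"
Token 5: backref(off=3, len=5) (overlapping!). Copied 'DDLDD' from pos 1. Output: "YDDLDDLDD"
Token 6: backref(off=1, len=5) (overlapping!). Copied 'DDDDD' from pos 8. Output: "YDDLDDLDDDDDDD"
Token 7: literal('E'). Output: "YDDLDDLDDDDDDDE"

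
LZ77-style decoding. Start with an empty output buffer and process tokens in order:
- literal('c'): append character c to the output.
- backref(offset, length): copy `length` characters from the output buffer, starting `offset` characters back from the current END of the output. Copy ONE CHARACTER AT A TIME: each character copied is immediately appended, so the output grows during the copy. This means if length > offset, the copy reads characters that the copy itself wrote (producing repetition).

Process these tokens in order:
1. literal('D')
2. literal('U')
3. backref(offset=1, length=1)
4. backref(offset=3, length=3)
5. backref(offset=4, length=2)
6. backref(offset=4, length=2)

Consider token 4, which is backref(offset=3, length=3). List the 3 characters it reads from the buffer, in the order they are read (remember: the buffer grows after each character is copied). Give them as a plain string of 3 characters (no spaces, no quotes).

Answer: DUU

Derivation:
Token 1: literal('D'). Output: "D"
Token 2: literal('U'). Output: "DU"
Token 3: backref(off=1, len=1). Copied 'U' from pos 1. Output: "DUU"
Token 4: backref(off=3, len=3). Buffer before: "DUU" (len 3)
  byte 1: read out[0]='D', append. Buffer now: "DUUD"
  byte 2: read out[1]='U', append. Buffer now: "DUUDU"
  byte 3: read out[2]='U', append. Buffer now: "DUUDUU"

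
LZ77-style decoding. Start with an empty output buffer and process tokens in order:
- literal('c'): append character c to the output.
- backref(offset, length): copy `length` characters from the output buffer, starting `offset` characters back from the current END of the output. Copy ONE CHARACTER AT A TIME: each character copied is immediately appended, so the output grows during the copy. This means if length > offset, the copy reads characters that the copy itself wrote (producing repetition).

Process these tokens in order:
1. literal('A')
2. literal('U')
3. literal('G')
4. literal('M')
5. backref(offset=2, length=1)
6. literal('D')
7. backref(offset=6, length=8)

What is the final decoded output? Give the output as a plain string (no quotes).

Answer: AUGMGDAUGMGDAU

Derivation:
Token 1: literal('A'). Output: "A"
Token 2: literal('U'). Output: "AU"
Token 3: literal('G'). Output: "AUG"
Token 4: literal('M'). Output: "AUGM"
Token 5: backref(off=2, len=1). Copied 'G' from pos 2. Output: "AUGMG"
Token 6: literal('D'). Output: "AUGMGD"
Token 7: backref(off=6, len=8) (overlapping!). Copied 'AUGMGDAU' from pos 0. Output: "AUGMGDAUGMGDAU"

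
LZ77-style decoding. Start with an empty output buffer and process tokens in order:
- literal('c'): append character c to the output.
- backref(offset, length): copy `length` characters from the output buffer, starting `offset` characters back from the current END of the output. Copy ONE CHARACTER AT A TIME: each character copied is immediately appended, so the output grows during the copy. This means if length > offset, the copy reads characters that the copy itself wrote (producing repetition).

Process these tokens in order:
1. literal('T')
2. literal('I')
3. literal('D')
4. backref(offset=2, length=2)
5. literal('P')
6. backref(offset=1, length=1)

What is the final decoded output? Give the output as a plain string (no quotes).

Answer: TIDIDPP

Derivation:
Token 1: literal('T'). Output: "T"
Token 2: literal('I'). Output: "TI"
Token 3: literal('D'). Output: "TID"
Token 4: backref(off=2, len=2). Copied 'ID' from pos 1. Output: "TIDID"
Token 5: literal('P'). Output: "TIDIDP"
Token 6: backref(off=1, len=1). Copied 'P' from pos 5. Output: "TIDIDPP"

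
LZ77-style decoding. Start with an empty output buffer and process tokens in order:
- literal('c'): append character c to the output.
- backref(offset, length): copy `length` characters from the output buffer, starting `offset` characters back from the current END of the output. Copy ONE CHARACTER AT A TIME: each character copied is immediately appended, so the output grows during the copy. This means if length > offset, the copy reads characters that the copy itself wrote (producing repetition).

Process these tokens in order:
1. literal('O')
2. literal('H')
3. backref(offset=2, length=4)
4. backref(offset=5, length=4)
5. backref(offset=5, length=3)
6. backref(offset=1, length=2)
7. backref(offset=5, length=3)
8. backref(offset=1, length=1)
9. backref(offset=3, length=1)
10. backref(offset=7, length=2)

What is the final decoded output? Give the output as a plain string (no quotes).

Token 1: literal('O'). Output: "O"
Token 2: literal('H'). Output: "OH"
Token 3: backref(off=2, len=4) (overlapping!). Copied 'OHOH' from pos 0. Output: "OHOHOH"
Token 4: backref(off=5, len=4). Copied 'HOHO' from pos 1. Output: "OHOHOHHOHO"
Token 5: backref(off=5, len=3). Copied 'HHO' from pos 5. Output: "OHOHOHHOHOHHO"
Token 6: backref(off=1, len=2) (overlapping!). Copied 'OO' from pos 12. Output: "OHOHOHHOHOHHOOO"
Token 7: backref(off=5, len=3). Copied 'HHO' from pos 10. Output: "OHOHOHHOHOHHOOOHHO"
Token 8: backref(off=1, len=1). Copied 'O' from pos 17. Output: "OHOHOHHOHOHHOOOHHOO"
Token 9: backref(off=3, len=1). Copied 'H' from pos 16. Output: "OHOHOHHOHOHHOOOHHOOH"
Token 10: backref(off=7, len=2). Copied 'OO' from pos 13. Output: "OHOHOHHOHOHHOOOHHOOHOO"

Answer: OHOHOHHOHOHHOOOHHOOHOO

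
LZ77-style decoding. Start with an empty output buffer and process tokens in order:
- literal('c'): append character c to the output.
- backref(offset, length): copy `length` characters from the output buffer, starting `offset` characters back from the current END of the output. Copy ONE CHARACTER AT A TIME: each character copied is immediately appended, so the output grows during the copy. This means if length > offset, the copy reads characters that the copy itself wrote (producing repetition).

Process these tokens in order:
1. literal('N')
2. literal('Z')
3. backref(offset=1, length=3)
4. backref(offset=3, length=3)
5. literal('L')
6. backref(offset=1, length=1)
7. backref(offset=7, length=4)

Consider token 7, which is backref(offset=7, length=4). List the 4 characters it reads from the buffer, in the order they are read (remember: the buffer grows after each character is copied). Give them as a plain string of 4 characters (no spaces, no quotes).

Answer: ZZZZ

Derivation:
Token 1: literal('N'). Output: "N"
Token 2: literal('Z'). Output: "NZ"
Token 3: backref(off=1, len=3) (overlapping!). Copied 'ZZZ' from pos 1. Output: "NZZZZ"
Token 4: backref(off=3, len=3). Copied 'ZZZ' from pos 2. Output: "NZZZZZZZ"
Token 5: literal('L'). Output: "NZZZZZZZL"
Token 6: backref(off=1, len=1). Copied 'L' from pos 8. Output: "NZZZZZZZLL"
Token 7: backref(off=7, len=4). Buffer before: "NZZZZZZZLL" (len 10)
  byte 1: read out[3]='Z', append. Buffer now: "NZZZZZZZLLZ"
  byte 2: read out[4]='Z', append. Buffer now: "NZZZZZZZLLZZ"
  byte 3: read out[5]='Z', append. Buffer now: "NZZZZZZZLLZZZ"
  byte 4: read out[6]='Z', append. Buffer now: "NZZZZZZZLLZZZZ"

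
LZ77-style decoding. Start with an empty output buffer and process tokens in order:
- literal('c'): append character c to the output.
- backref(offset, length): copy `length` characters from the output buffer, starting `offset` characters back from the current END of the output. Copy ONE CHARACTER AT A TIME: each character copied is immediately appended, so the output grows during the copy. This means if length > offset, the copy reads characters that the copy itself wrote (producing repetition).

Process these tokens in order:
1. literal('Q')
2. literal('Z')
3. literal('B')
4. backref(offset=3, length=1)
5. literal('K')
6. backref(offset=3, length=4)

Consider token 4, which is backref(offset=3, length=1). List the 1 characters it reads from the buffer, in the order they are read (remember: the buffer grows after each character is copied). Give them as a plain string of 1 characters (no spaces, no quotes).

Token 1: literal('Q'). Output: "Q"
Token 2: literal('Z'). Output: "QZ"
Token 3: literal('B'). Output: "QZB"
Token 4: backref(off=3, len=1). Buffer before: "QZB" (len 3)
  byte 1: read out[0]='Q', append. Buffer now: "QZBQ"

Answer: Q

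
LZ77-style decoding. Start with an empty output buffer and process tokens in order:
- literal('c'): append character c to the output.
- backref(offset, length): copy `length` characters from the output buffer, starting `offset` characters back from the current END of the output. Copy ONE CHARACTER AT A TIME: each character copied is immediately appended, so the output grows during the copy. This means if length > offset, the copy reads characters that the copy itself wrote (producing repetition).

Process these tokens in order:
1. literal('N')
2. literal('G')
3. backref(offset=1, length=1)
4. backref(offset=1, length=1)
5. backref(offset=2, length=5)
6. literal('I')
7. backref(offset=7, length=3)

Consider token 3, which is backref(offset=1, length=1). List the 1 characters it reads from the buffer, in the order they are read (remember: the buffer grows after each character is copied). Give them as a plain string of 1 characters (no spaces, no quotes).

Token 1: literal('N'). Output: "N"
Token 2: literal('G'). Output: "NG"
Token 3: backref(off=1, len=1). Buffer before: "NG" (len 2)
  byte 1: read out[1]='G', append. Buffer now: "NGG"

Answer: G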